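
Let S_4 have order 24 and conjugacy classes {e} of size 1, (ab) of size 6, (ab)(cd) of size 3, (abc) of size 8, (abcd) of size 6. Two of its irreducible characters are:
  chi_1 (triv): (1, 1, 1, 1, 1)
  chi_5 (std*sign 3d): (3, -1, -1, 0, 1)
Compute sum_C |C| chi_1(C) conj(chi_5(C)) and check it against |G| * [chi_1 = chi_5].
Sum = 0; so <chi_1, chi_5> = 0 (distinct irreducibles are orthogonal).

Why: Compute term by term over conjugacy classes (|C| * chi_1(C) * conj(chi_5(C))):
  1*(1)*conj(3) + 6*(1)*conj(-1) + 3*(1)*conj(-1) + 8*(1)*conj(0) + 6*(1)*conj(1)
  = (3) + (-6) + (-3) + (0) + (6)
  = 0.
Dividing by |G| = 24 gives 0/24 = 0, matching the row-orthogonality relation <chi_1, chi_5> = [chi_1 = chi_5].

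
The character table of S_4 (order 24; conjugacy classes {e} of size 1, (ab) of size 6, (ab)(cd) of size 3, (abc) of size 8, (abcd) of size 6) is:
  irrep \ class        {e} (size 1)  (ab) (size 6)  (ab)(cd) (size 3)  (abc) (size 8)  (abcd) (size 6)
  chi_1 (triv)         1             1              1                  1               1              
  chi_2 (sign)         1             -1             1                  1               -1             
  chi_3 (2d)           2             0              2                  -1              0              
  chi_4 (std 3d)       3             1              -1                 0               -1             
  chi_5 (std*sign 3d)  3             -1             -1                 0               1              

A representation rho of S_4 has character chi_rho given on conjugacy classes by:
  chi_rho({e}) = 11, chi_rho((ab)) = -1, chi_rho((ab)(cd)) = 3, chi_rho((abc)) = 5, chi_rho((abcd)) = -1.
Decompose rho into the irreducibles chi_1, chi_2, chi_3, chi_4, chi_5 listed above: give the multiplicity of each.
Multiplicities: chi_1: 2, chi_2: 3, chi_3: 0, chi_4: 1, chi_5: 1.

Explanation: Use <chi_rho, chi> = (1/|G|) sum_C |C| * chi_rho(C) * conj(chi(C)) with |G| = 24 for each irreducible chi in the table:
  <chi_rho, chi_1> = (1/24)[1*(11)*conj(1) + 6*(-1)*conj(1) + 3*(3)*conj(1) + 8*(5)*conj(1) + 6*(-1)*conj(1)]
      = (1/24)[(11) + (-6) + (9) + (40) + (-6)] = 48/24 = 2
  <chi_rho, chi_2> = (1/24)[1*(11)*conj(1) + 6*(-1)*conj(-1) + 3*(3)*conj(1) + 8*(5)*conj(1) + 6*(-1)*conj(-1)]
      = (1/24)[(11) + (6) + (9) + (40) + (6)] = 72/24 = 3
  <chi_rho, chi_3> = (1/24)[1*(11)*conj(2) + 6*(-1)*conj(0) + 3*(3)*conj(2) + 8*(5)*conj(-1) + 6*(-1)*conj(0)]
      = (1/24)[(22) + (0) + (18) + (-40) + (0)] = 0/24 = 0
  <chi_rho, chi_4> = (1/24)[1*(11)*conj(3) + 6*(-1)*conj(1) + 3*(3)*conj(-1) + 8*(5)*conj(0) + 6*(-1)*conj(-1)]
      = (1/24)[(33) + (-6) + (-9) + (0) + (6)] = 24/24 = 1
  <chi_rho, chi_5> = (1/24)[1*(11)*conj(3) + 6*(-1)*conj(-1) + 3*(3)*conj(-1) + 8*(5)*conj(0) + 6*(-1)*conj(1)]
      = (1/24)[(33) + (6) + (-9) + (0) + (-6)] = 24/24 = 1
Dimension check: dim(rho) = sum (mult * dim) = 2*1 + 3*1 + 0*2 + 1*3 + 1*3 = 11 = chi_rho(e) = 11.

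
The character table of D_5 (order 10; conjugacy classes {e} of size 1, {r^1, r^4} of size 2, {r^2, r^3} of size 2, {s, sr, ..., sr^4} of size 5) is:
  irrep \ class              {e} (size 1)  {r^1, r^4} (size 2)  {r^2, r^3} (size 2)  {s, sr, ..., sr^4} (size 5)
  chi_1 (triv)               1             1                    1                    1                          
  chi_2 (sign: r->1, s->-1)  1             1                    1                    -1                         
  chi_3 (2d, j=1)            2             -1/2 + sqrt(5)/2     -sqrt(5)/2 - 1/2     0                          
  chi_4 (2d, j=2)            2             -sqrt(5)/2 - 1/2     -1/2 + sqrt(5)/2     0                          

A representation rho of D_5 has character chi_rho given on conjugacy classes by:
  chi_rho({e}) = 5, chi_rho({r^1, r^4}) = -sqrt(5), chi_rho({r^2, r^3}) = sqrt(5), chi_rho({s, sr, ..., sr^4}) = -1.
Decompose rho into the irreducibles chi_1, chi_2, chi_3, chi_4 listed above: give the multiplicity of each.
Multiplicities: chi_1: 0, chi_2: 1, chi_3: 0, chi_4: 2.

Derivation: Use <chi_rho, chi> = (1/|G|) sum_C |C| * chi_rho(C) * conj(chi(C)) with |G| = 10 for each irreducible chi in the table:
  <chi_rho, chi_1> = (1/10)[1*(5)*conj(1) + 2*(-sqrt(5))*conj(1) + 2*(sqrt(5))*conj(1) + 5*(-1)*conj(1)]
      = (1/10)[(5) + (-2*sqrt(5)) + (2*sqrt(5)) + (-5)] = 0/10 = 0
  <chi_rho, chi_2> = (1/10)[1*(5)*conj(1) + 2*(-sqrt(5))*conj(1) + 2*(sqrt(5))*conj(1) + 5*(-1)*conj(-1)]
      = (1/10)[(5) + (-2*sqrt(5)) + (2*sqrt(5)) + (5)] = 10/10 = 1
  <chi_rho, chi_3> = (1/10)[1*(5)*conj(2) + 2*(-sqrt(5))*conj(-1/2 + sqrt(5)/2) + 2*(sqrt(5))*conj(-sqrt(5)/2 - 1/2) + 5*(-1)*conj(0)]
      = (1/10)[(10) + (-5 + sqrt(5)) + (-5 - sqrt(5)) + (0)] = 0/10 = 0
  <chi_rho, chi_4> = (1/10)[1*(5)*conj(2) + 2*(-sqrt(5))*conj(-sqrt(5)/2 - 1/2) + 2*(sqrt(5))*conj(-1/2 + sqrt(5)/2) + 5*(-1)*conj(0)]
      = (1/10)[(10) + (sqrt(5) + 5) + (5 - sqrt(5)) + (0)] = 20/10 = 2
Dimension check: dim(rho) = sum (mult * dim) = 0*1 + 1*1 + 0*2 + 2*2 = 5 = chi_rho(e) = 5.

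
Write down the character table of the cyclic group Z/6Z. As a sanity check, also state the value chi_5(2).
Character table of Z/6Z (irreps indexed chi_0,...,chi_5 with chi_k(m) = zeta_6^(k*m), zeta_6 = exp(2*pi*i/6)):
  irrep \ class  {0} (size 1)  {1} (size 1)    {2} (size 1)    {3} (size 1)  {4} (size 1)    {5} (size 1)  
  chi_0          1             1               1               1             1               1             
  chi_1          1             exp(I*pi/3)     exp(2*I*pi/3)   -1            exp(-2*I*pi/3)  exp(-I*pi/3)  
  chi_2          1             exp(2*I*pi/3)   exp(-2*I*pi/3)  1             exp(2*I*pi/3)   exp(-2*I*pi/3)
  chi_3          1             -1              1               -1            1               -1            
  chi_4          1             exp(-2*I*pi/3)  exp(2*I*pi/3)   1             exp(-2*I*pi/3)  exp(2*I*pi/3) 
  chi_5          1             exp(-I*pi/3)    exp(-2*I*pi/3)  -1            exp(2*I*pi/3)   exp(I*pi/3)   

Spot check: chi_5(2) = zeta_6^(5*2) = zeta_6^10 = exp(-2*I*pi/3).

Z/6Z is abelian, so all 6 irreducible complex representations are 1-dimensional. They are given by chi_k(m) = zeta_6^(k*m) for k = 0,...,5. Row orthogonality: sum_m chi_k(m) conj(chi_l(m)) = 6 * [k = l].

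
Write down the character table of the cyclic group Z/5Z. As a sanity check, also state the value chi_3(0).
Character table of Z/5Z (irreps indexed chi_0,...,chi_4 with chi_k(m) = zeta_5^(k*m), zeta_5 = exp(2*pi*i/5)):
  irrep \ class  {0} (size 1)  {1} (size 1)    {2} (size 1)    {3} (size 1)    {4} (size 1)  
  chi_0          1             1               1               1               1             
  chi_1          1             exp(2*I*pi/5)   exp(4*I*pi/5)   exp(-4*I*pi/5)  exp(-2*I*pi/5)
  chi_2          1             exp(4*I*pi/5)   exp(-2*I*pi/5)  exp(2*I*pi/5)   exp(-4*I*pi/5)
  chi_3          1             exp(-4*I*pi/5)  exp(2*I*pi/5)   exp(-2*I*pi/5)  exp(4*I*pi/5) 
  chi_4          1             exp(-2*I*pi/5)  exp(-4*I*pi/5)  exp(4*I*pi/5)   exp(2*I*pi/5) 

Spot check: chi_3(0) = zeta_5^(3*0) = zeta_5^0 = 1.

Working: Z/5Z is abelian, so all 5 irreducible complex representations are 1-dimensional. They are given by chi_k(m) = zeta_5^(k*m) for k = 0,...,4. Row orthogonality: sum_m chi_k(m) conj(chi_l(m)) = 5 * [k = l].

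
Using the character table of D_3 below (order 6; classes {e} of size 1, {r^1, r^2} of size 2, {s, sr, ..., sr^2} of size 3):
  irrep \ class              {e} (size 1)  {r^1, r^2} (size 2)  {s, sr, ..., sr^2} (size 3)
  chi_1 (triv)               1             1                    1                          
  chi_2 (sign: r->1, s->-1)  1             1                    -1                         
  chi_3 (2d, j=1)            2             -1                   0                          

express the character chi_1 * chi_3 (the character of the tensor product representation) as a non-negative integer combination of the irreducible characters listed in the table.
chi_1 tensor chi_3 = chi_3 (all other irreducibles have multiplicity 0).

Details: The character of a tensor product is the pointwise product (chi_1 * chi_3)(C) = chi_1(C) * chi_3(C):
  {e}: (1)*(2), {r^1, r^2}: (1)*(-1), {s, sr, ..., sr^2}: (1)*(0)
so (chi_1 * chi_3) takes values
  {e} -> 2, {r^1, r^2} -> -1, {s, sr, ..., sr^2} -> 0.
Now take the inner product of this character with each irreducible chi from the table, <chi_1*chi_3, chi> = (1/6) sum_C |C| (chi_1*chi_3)(C) conj(chi(C)):
  <chi_1*chi_3, chi_1> = (1/6)[1*(2)*conj(1) + 2*(-1)*conj(1) + 3*(0)*conj(1)]
      = (1/6)[(2) + (-2) + (0)] = 0/6 = 0
  <chi_1*chi_3, chi_2> = (1/6)[1*(2)*conj(1) + 2*(-1)*conj(1) + 3*(0)*conj(-1)]
      = (1/6)[(2) + (-2) + (0)] = 0/6 = 0
  <chi_1*chi_3, chi_3> = (1/6)[1*(2)*conj(2) + 2*(-1)*conj(-1) + 3*(0)*conj(0)]
      = (1/6)[(4) + (2) + (0)] = 6/6 = 1
Hence the multiplicities are chi_3: 1. Dimension check: dim(chi_1)*dim(chi_3) = 1*2 = 2 and sum (mult * dim) = 1*2 = 2.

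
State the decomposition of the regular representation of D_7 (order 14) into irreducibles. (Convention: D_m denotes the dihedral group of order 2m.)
Each irreducible V_i of dimension d_i appears with multiplicity d_i, i.e. rho_reg = (direct sum over all irreducibles V_i) d_i V_i. The irreducible dimensions for D_7 are 1, 1, 2, 2, 2: 2 irreducibles of dimension 1, each with multiplicity 1; 3 irreducibles of dimension 2, each with multiplicity 2. Total dimension 2*1*1 + 3*2*2 = 14 = |G|.

Argument: General theorem: in the regular representation of a finite group G, each irreducible appears with multiplicity equal to its dimension. Check: dim(rho_reg) = sum d_i^2 = 1 + 1 + 4 + 4 + 4 = 14 = |G|.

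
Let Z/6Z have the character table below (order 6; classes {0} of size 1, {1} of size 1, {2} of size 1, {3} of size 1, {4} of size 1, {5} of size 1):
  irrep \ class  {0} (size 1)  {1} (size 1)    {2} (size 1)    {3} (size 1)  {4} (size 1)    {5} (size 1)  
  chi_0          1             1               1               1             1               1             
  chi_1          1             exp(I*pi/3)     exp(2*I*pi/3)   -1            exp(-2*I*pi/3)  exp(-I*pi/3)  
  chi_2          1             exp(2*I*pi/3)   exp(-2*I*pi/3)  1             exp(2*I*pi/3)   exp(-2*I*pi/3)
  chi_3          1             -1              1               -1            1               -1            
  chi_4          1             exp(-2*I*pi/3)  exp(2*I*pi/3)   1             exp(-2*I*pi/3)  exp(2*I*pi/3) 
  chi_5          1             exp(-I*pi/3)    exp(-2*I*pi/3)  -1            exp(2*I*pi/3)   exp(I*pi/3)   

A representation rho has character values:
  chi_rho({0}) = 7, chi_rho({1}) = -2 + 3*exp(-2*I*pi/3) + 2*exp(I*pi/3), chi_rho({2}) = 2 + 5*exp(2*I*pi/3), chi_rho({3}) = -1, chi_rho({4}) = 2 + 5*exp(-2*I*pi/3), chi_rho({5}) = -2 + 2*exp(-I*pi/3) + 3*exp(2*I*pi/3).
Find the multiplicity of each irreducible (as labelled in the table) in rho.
Multiplicities: chi_0: 0, chi_1: 2, chi_2: 0, chi_3: 2, chi_4: 3, chi_5: 0.

Reasoning: Use <chi_rho, chi> = (1/|G|) sum_C |C| * chi_rho(C) * conj(chi(C)) with |G| = 6 for each irreducible chi in the table:
  <chi_rho, chi_0> = (1/6)[1*(7)*conj(1) + 1*(-2 + 3*exp(-2*I*pi/3) + 2*exp(I*pi/3))*conj(1) + 1*(2 + 5*exp(2*I*pi/3))*conj(1) + 1*(-1)*conj(1) + 1*(2 + 5*exp(-2*I*pi/3))*conj(1) + 1*(-2 + 2*exp(-I*pi/3) + 3*exp(2*I*pi/3))*conj(1)]
      = (1/6)[(7) + (-2 + 3*exp(-2*I*pi/3) + 2*exp(I*pi/3)) + (2 + 5*exp(2*I*pi/3)) + (-1) + (2 + 5*exp(-2*I*pi/3)) + (-2 + 2*exp(-I*pi/3) + 3*exp(2*I*pi/3))] = 0/6 = 0
  <chi_rho, chi_1> = (1/6)[1*(7)*conj(1) + 1*(-2 + 3*exp(-2*I*pi/3) + 2*exp(I*pi/3))*conj(exp(I*pi/3)) + 1*(2 + 5*exp(2*I*pi/3))*conj(exp(2*I*pi/3)) + 1*(-1)*conj(-1) + 1*(2 + 5*exp(-2*I*pi/3))*conj(exp(-2*I*pi/3)) + 1*(-2 + 2*exp(-I*pi/3) + 3*exp(2*I*pi/3))*conj(exp(-I*pi/3))]
      = (1/6)[(7) + (-1 - 2*exp(-I*pi/3)) + (5 + 2*exp(-2*I*pi/3)) + (1) + (5 + 2*exp(2*I*pi/3)) + (-1 - 2*exp(I*pi/3))] = 12/6 = 2
  <chi_rho, chi_2> = (1/6)[1*(7)*conj(1) + 1*(-2 + 3*exp(-2*I*pi/3) + 2*exp(I*pi/3))*conj(exp(2*I*pi/3)) + 1*(2 + 5*exp(2*I*pi/3))*conj(exp(-2*I*pi/3)) + 1*(-1)*conj(1) + 1*(2 + 5*exp(-2*I*pi/3))*conj(exp(2*I*pi/3)) + 1*(-2 + 2*exp(-I*pi/3) + 3*exp(2*I*pi/3))*conj(exp(-2*I*pi/3))]
      = (1/6)[(7) + (2*exp(-I*pi/3) - 2*exp(-2*I*pi/3) + 3*exp(2*I*pi/3)) + (5*exp(-2*I*pi/3) + 2*exp(2*I*pi/3)) + (-1) + (2*exp(-2*I*pi/3) + 5*exp(2*I*pi/3)) + (3*exp(-2*I*pi/3) - 2*exp(2*I*pi/3) + 2*exp(I*pi/3))] = 0/6 = 0
  <chi_rho, chi_3> = (1/6)[1*(7)*conj(1) + 1*(-2 + 3*exp(-2*I*pi/3) + 2*exp(I*pi/3))*conj(-1) + 1*(2 + 5*exp(2*I*pi/3))*conj(1) + 1*(-1)*conj(-1) + 1*(2 + 5*exp(-2*I*pi/3))*conj(1) + 1*(-2 + 2*exp(-I*pi/3) + 3*exp(2*I*pi/3))*conj(-1)]
      = (1/6)[(7) + (2 - 2*exp(I*pi/3) - 3*exp(-2*I*pi/3)) + (2 + 5*exp(2*I*pi/3)) + (1) + (2 + 5*exp(-2*I*pi/3)) + (2 - 3*exp(2*I*pi/3) - 2*exp(-I*pi/3))] = 12/6 = 2
  <chi_rho, chi_4> = (1/6)[1*(7)*conj(1) + 1*(-2 + 3*exp(-2*I*pi/3) + 2*exp(I*pi/3))*conj(exp(-2*I*pi/3)) + 1*(2 + 5*exp(2*I*pi/3))*conj(exp(2*I*pi/3)) + 1*(-1)*conj(1) + 1*(2 + 5*exp(-2*I*pi/3))*conj(exp(-2*I*pi/3)) + 1*(-2 + 2*exp(-I*pi/3) + 3*exp(2*I*pi/3))*conj(exp(2*I*pi/3))]
      = (1/6)[(7) + (1 - 2*exp(2*I*pi/3)) + (5 + 2*exp(-2*I*pi/3)) + (-1) + (5 + 2*exp(2*I*pi/3)) + (1 - 2*exp(-2*I*pi/3))] = 18/6 = 3
  <chi_rho, chi_5> = (1/6)[1*(7)*conj(1) + 1*(-2 + 3*exp(-2*I*pi/3) + 2*exp(I*pi/3))*conj(exp(-I*pi/3)) + 1*(2 + 5*exp(2*I*pi/3))*conj(exp(-2*I*pi/3)) + 1*(-1)*conj(-1) + 1*(2 + 5*exp(-2*I*pi/3))*conj(exp(2*I*pi/3)) + 1*(-2 + 2*exp(-I*pi/3) + 3*exp(2*I*pi/3))*conj(exp(I*pi/3))]
      = (1/6)[(7) + (3*exp(-I*pi/3) - 2*exp(I*pi/3) + 2*exp(2*I*pi/3)) + (5*exp(-2*I*pi/3) + 2*exp(2*I*pi/3)) + (1) + (2*exp(-2*I*pi/3) + 5*exp(2*I*pi/3)) + (2*exp(-2*I*pi/3) - 2*exp(-I*pi/3) + 3*exp(I*pi/3))] = 0/6 = 0
(Exp terms are combined using exp(i*s)*conj(exp(i*t)) = exp(i*(s-t)), and sums of them are collapsed using the identity that for every m > 1 the m distinct m-th roots of unity sum to 0, e.g. 1 + exp(2*I*pi/3) + exp(-2*I*pi/3) = 0.)
Dimension check: dim(rho) = sum (mult * dim) = 0*1 + 2*1 + 0*1 + 2*1 + 3*1 + 0*1 = 7 = chi_rho(e) = 7.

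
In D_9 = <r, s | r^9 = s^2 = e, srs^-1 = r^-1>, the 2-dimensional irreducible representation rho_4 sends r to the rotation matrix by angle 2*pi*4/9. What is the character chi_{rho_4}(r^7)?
chi_{rho_4}(r^7) = 2*cos(2*pi*4*7/9) = 2*cos(56*pi/9)

rho_4(r^7) is rotation by angle 2*pi*4*7/9, whose trace is 2*cos(2*pi*4*7/9) = 2*cos(56*pi/9).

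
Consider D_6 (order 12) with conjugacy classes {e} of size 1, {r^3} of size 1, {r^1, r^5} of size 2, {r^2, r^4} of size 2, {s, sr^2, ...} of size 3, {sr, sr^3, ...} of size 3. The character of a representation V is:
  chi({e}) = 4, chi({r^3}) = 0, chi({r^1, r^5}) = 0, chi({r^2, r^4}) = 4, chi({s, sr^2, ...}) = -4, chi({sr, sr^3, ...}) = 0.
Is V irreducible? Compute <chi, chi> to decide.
Not irreducible (reducible): <chi, chi> = 8 > 1.

Proof sketch: <chi, chi> = (1/|G|) sum_C |C| * |chi(C)|^2 = (1/12)[1*|4|^2 + 1*|0|^2 + 2*|0|^2 + 2*|4|^2 + 3*|-4|^2 + 3*|0|^2]
  = (1/12)[(16) + (0) + (0) + (32) + (48) + (0)] = 96/12 = 8.
A character is irreducible iff <chi, chi> = 1, so this representation is reducible.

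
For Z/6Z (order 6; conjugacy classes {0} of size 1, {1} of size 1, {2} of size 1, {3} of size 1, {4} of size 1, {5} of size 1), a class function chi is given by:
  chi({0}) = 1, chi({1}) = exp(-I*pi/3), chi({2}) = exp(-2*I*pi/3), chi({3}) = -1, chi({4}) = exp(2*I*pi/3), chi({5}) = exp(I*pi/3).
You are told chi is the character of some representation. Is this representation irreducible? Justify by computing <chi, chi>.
Irreducible: <chi, chi> = 1.

Details: <chi, chi> = (1/|G|) sum_C |C| * |chi(C)|^2 = (1/6)[1*|1|^2 + 1*|exp(-I*pi/3)|^2 + 1*|exp(-2*I*pi/3)|^2 + 1*|-1|^2 + 1*|exp(2*I*pi/3)|^2 + 1*|exp(I*pi/3)|^2]
  = (1/6)[(1) + (1) + (1) + (1) + (1) + (1)] = 6/6 = 1.
(Exp terms are combined using exp(i*s)*conj(exp(i*t)) = exp(i*(s-t)), and sums of them are collapsed using the identity that for every m > 1 the m distinct m-th roots of unity sum to 0, e.g. 1 + exp(2*I*pi/3) + exp(-2*I*pi/3) = 0.)
A character is irreducible iff <chi, chi> = 1, so this representation is irreducible.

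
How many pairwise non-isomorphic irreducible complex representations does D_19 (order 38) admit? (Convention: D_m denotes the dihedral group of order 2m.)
11

Working: The number of irreducible complex representations of a finite group equals its number of conjugacy classes. D_19 has 11 conjugacy classes ((n+3)/2 for n odd), so D_19 (order 38) has exactly 11 irreducible complex representations.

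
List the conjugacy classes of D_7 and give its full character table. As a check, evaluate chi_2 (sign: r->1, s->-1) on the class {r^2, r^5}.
Conjugacy classes: {e} of size 1, {r^1, r^6} of size 2, {r^2, r^5} of size 2, {r^3, r^4} of size 2, {s, sr, ..., sr^6} of size 7.
Character table:
  irrep \ class              {e} (size 1)  {r^1, r^6} (size 2)  {r^2, r^5} (size 2)  {r^3, r^4} (size 2)  {s, sr, ..., sr^6} (size 7)
  chi_1 (triv)               1             1                    1                    1                    1                          
  chi_2 (sign: r->1, s->-1)  1             1                    1                    1                    -1                         
  chi_3 (2d, j=1)            2             2*cos(2*pi/7)        -2*cos(3*pi/7)       -2*cos(pi/7)         0                          
  chi_4 (2d, j=2)            2             -2*cos(3*pi/7)       -2*cos(pi/7)         2*cos(2*pi/7)        0                          
  chi_5 (2d, j=3)            2             -2*cos(pi/7)         2*cos(2*pi/7)        -2*cos(3*pi/7)       0                          

Spot check: chi_2 (sign: r->1, s->-1) on {r^2, r^5} = 1.

Explanation: D_7 has order 2*7 = 14 with 5 conjugacy classes, hence 5 irreducibles. Sum of squared dims 1 + 1 + 4 + 4 + 4 = 14 = |G|. Linear characters come from the abelianisation; the 2-dimensional irreps have character r^k -> 2*cos(2*pi*j*k/7), reflections -> 0.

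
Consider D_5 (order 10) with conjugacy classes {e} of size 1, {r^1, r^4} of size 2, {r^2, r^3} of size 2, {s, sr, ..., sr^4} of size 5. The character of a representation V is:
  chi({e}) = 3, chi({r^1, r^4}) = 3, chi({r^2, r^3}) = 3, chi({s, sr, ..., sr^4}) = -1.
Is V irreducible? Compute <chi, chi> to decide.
Not irreducible (reducible): <chi, chi> = 5 > 1.

Derivation: <chi, chi> = (1/|G|) sum_C |C| * |chi(C)|^2 = (1/10)[1*|3|^2 + 2*|3|^2 + 2*|3|^2 + 5*|-1|^2]
  = (1/10)[(9) + (18) + (18) + (5)] = 50/10 = 5.
A character is irreducible iff <chi, chi> = 1, so this representation is reducible.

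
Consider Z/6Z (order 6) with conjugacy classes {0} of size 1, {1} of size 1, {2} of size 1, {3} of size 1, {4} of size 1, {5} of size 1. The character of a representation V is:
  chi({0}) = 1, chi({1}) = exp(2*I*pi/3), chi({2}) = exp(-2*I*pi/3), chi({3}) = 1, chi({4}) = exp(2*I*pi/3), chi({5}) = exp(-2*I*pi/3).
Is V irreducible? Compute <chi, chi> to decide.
Irreducible: <chi, chi> = 1.

Explanation: <chi, chi> = (1/|G|) sum_C |C| * |chi(C)|^2 = (1/6)[1*|1|^2 + 1*|exp(2*I*pi/3)|^2 + 1*|exp(-2*I*pi/3)|^2 + 1*|1|^2 + 1*|exp(2*I*pi/3)|^2 + 1*|exp(-2*I*pi/3)|^2]
  = (1/6)[(1) + (1) + (1) + (1) + (1) + (1)] = 6/6 = 1.
(Exp terms are combined using exp(i*s)*conj(exp(i*t)) = exp(i*(s-t)), and sums of them are collapsed using the identity that for every m > 1 the m distinct m-th roots of unity sum to 0, e.g. 1 + exp(2*I*pi/3) + exp(-2*I*pi/3) = 0.)
A character is irreducible iff <chi, chi> = 1, so this representation is irreducible.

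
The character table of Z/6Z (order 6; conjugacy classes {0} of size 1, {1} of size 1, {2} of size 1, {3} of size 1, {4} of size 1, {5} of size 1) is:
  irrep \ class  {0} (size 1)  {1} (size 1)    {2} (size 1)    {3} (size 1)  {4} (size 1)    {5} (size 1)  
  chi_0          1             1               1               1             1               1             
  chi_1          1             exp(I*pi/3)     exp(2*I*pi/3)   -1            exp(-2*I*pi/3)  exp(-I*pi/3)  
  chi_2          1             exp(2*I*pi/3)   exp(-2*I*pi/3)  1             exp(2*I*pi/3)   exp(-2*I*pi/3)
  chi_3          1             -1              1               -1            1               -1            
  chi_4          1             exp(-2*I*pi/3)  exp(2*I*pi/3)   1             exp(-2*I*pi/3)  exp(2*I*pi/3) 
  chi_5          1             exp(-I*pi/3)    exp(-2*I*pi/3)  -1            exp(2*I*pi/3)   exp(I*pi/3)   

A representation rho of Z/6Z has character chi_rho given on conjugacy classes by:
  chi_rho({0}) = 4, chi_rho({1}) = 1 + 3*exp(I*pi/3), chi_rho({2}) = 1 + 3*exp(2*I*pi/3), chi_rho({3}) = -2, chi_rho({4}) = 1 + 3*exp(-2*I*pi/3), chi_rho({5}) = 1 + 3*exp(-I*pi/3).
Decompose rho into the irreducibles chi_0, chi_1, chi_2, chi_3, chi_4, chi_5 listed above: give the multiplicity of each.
Multiplicities: chi_0: 1, chi_1: 3, chi_2: 0, chi_3: 0, chi_4: 0, chi_5: 0.

Why: Use <chi_rho, chi> = (1/|G|) sum_C |C| * chi_rho(C) * conj(chi(C)) with |G| = 6 for each irreducible chi in the table:
  <chi_rho, chi_0> = (1/6)[1*(4)*conj(1) + 1*(1 + 3*exp(I*pi/3))*conj(1) + 1*(1 + 3*exp(2*I*pi/3))*conj(1) + 1*(-2)*conj(1) + 1*(1 + 3*exp(-2*I*pi/3))*conj(1) + 1*(1 + 3*exp(-I*pi/3))*conj(1)]
      = (1/6)[(4) + (1 + 3*exp(I*pi/3)) + (1 + 3*exp(2*I*pi/3)) + (-2) + (1 + 3*exp(-2*I*pi/3)) + (1 + 3*exp(-I*pi/3))] = 6/6 = 1
  <chi_rho, chi_1> = (1/6)[1*(4)*conj(1) + 1*(1 + 3*exp(I*pi/3))*conj(exp(I*pi/3)) + 1*(1 + 3*exp(2*I*pi/3))*conj(exp(2*I*pi/3)) + 1*(-2)*conj(-1) + 1*(1 + 3*exp(-2*I*pi/3))*conj(exp(-2*I*pi/3)) + 1*(1 + 3*exp(-I*pi/3))*conj(exp(-I*pi/3))]
      = (1/6)[(4) + (3 + exp(-I*pi/3)) + (3 + exp(-2*I*pi/3)) + (2) + (3 + exp(2*I*pi/3)) + (3 + exp(I*pi/3))] = 18/6 = 3
  <chi_rho, chi_2> = (1/6)[1*(4)*conj(1) + 1*(1 + 3*exp(I*pi/3))*conj(exp(2*I*pi/3)) + 1*(1 + 3*exp(2*I*pi/3))*conj(exp(-2*I*pi/3)) + 1*(-2)*conj(1) + 1*(1 + 3*exp(-2*I*pi/3))*conj(exp(2*I*pi/3)) + 1*(1 + 3*exp(-I*pi/3))*conj(exp(-2*I*pi/3))]
      = (1/6)[(4) + (3*exp(-I*pi/3) + exp(-2*I*pi/3)) + (3*exp(-2*I*pi/3) + exp(2*I*pi/3)) + (-2) + (exp(-2*I*pi/3) + 3*exp(2*I*pi/3)) + (exp(2*I*pi/3) + 3*exp(I*pi/3))] = 0/6 = 0
  <chi_rho, chi_3> = (1/6)[1*(4)*conj(1) + 1*(1 + 3*exp(I*pi/3))*conj(-1) + 1*(1 + 3*exp(2*I*pi/3))*conj(1) + 1*(-2)*conj(-1) + 1*(1 + 3*exp(-2*I*pi/3))*conj(1) + 1*(1 + 3*exp(-I*pi/3))*conj(-1)]
      = (1/6)[(4) + (-1 - 3*exp(I*pi/3)) + (1 + 3*exp(2*I*pi/3)) + (2) + (1 + 3*exp(-2*I*pi/3)) + (-1 - 3*exp(-I*pi/3))] = 0/6 = 0
  <chi_rho, chi_4> = (1/6)[1*(4)*conj(1) + 1*(1 + 3*exp(I*pi/3))*conj(exp(-2*I*pi/3)) + 1*(1 + 3*exp(2*I*pi/3))*conj(exp(2*I*pi/3)) + 1*(-2)*conj(1) + 1*(1 + 3*exp(-2*I*pi/3))*conj(exp(-2*I*pi/3)) + 1*(1 + 3*exp(-I*pi/3))*conj(exp(2*I*pi/3))]
      = (1/6)[(4) + (-3 + exp(2*I*pi/3)) + (3 + exp(-2*I*pi/3)) + (-2) + (3 + exp(2*I*pi/3)) + (-3 + exp(-2*I*pi/3))] = 0/6 = 0
  <chi_rho, chi_5> = (1/6)[1*(4)*conj(1) + 1*(1 + 3*exp(I*pi/3))*conj(exp(-I*pi/3)) + 1*(1 + 3*exp(2*I*pi/3))*conj(exp(-2*I*pi/3)) + 1*(-2)*conj(-1) + 1*(1 + 3*exp(-2*I*pi/3))*conj(exp(2*I*pi/3)) + 1*(1 + 3*exp(-I*pi/3))*conj(exp(I*pi/3))]
      = (1/6)[(4) + (exp(I*pi/3) + 3*exp(2*I*pi/3)) + (3*exp(-2*I*pi/3) + exp(2*I*pi/3)) + (2) + (exp(-2*I*pi/3) + 3*exp(2*I*pi/3)) + (3*exp(-2*I*pi/3) + exp(-I*pi/3))] = 0/6 = 0
(Exp terms are combined using exp(i*s)*conj(exp(i*t)) = exp(i*(s-t)), and sums of them are collapsed using the identity that for every m > 1 the m distinct m-th roots of unity sum to 0, e.g. 1 + exp(2*I*pi/3) + exp(-2*I*pi/3) = 0.)
Dimension check: dim(rho) = sum (mult * dim) = 1*1 + 3*1 + 0*1 + 0*1 + 0*1 + 0*1 = 4 = chi_rho(e) = 4.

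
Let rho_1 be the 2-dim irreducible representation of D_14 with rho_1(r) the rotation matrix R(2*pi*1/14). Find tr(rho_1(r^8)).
chi_{rho_1}(r^8) = 2*cos(2*pi*1*8/14) = -2*cos(pi/7)

Argument: rho_1(r^8) is rotation by angle 2*pi*1*8/14, whose trace is 2*cos(2*pi*1*8/14) = -2*cos(pi/7).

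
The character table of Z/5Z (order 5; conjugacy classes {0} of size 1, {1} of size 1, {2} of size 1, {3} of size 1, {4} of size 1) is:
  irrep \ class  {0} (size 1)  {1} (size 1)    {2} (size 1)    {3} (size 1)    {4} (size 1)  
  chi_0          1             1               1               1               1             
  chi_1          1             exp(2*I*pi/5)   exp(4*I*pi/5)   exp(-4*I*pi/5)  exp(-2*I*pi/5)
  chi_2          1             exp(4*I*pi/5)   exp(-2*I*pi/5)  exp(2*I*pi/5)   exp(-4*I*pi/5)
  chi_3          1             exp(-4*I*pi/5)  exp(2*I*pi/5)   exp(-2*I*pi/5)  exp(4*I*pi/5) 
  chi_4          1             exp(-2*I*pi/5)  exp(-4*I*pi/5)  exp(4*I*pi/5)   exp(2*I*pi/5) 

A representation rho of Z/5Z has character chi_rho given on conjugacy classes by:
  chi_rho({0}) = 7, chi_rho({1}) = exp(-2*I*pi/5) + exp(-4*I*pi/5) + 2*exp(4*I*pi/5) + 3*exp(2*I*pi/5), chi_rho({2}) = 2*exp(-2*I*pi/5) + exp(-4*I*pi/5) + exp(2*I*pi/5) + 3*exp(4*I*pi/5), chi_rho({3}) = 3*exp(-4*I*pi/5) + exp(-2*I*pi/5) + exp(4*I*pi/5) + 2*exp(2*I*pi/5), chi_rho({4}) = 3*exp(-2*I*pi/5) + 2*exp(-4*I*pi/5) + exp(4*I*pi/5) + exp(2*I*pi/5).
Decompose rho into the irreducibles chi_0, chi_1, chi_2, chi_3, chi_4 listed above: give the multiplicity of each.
Multiplicities: chi_0: 0, chi_1: 3, chi_2: 2, chi_3: 1, chi_4: 1.

Justification: Use <chi_rho, chi> = (1/|G|) sum_C |C| * chi_rho(C) * conj(chi(C)) with |G| = 5 for each irreducible chi in the table:
  <chi_rho, chi_0> = (1/5)[1*(7)*conj(1) + 1*(exp(-2*I*pi/5) + exp(-4*I*pi/5) + 2*exp(4*I*pi/5) + 3*exp(2*I*pi/5))*conj(1) + 1*(2*exp(-2*I*pi/5) + exp(-4*I*pi/5) + exp(2*I*pi/5) + 3*exp(4*I*pi/5))*conj(1) + 1*(3*exp(-4*I*pi/5) + exp(-2*I*pi/5) + exp(4*I*pi/5) + 2*exp(2*I*pi/5))*conj(1) + 1*(3*exp(-2*I*pi/5) + 2*exp(-4*I*pi/5) + exp(4*I*pi/5) + exp(2*I*pi/5))*conj(1)]
      = (1/5)[(7) + (exp(-2*I*pi/5) + exp(-4*I*pi/5) + 2*exp(4*I*pi/5) + 3*exp(2*I*pi/5)) + (2*exp(-2*I*pi/5) + exp(-4*I*pi/5) + exp(2*I*pi/5) + 3*exp(4*I*pi/5)) + (3*exp(-4*I*pi/5) + exp(-2*I*pi/5) + exp(4*I*pi/5) + 2*exp(2*I*pi/5)) + (3*exp(-2*I*pi/5) + 2*exp(-4*I*pi/5) + exp(4*I*pi/5) + exp(2*I*pi/5))] = 0/5 = 0
  <chi_rho, chi_1> = (1/5)[1*(7)*conj(1) + 1*(exp(-2*I*pi/5) + exp(-4*I*pi/5) + 2*exp(4*I*pi/5) + 3*exp(2*I*pi/5))*conj(exp(2*I*pi/5)) + 1*(2*exp(-2*I*pi/5) + exp(-4*I*pi/5) + exp(2*I*pi/5) + 3*exp(4*I*pi/5))*conj(exp(4*I*pi/5)) + 1*(3*exp(-4*I*pi/5) + exp(-2*I*pi/5) + exp(4*I*pi/5) + 2*exp(2*I*pi/5))*conj(exp(-4*I*pi/5)) + 1*(3*exp(-2*I*pi/5) + 2*exp(-4*I*pi/5) + exp(4*I*pi/5) + exp(2*I*pi/5))*conj(exp(-2*I*pi/5))]
      = (1/5)[(7) + (3 + exp(-4*I*pi/5) + exp(4*I*pi/5) + 2*exp(2*I*pi/5)) + (3 + exp(-2*I*pi/5) + exp(2*I*pi/5) + 2*exp(4*I*pi/5)) + (3 + 2*exp(-4*I*pi/5) + exp(-2*I*pi/5) + exp(2*I*pi/5)) + (3 + 2*exp(-2*I*pi/5) + exp(-4*I*pi/5) + exp(4*I*pi/5))] = 15/5 = 3
  <chi_rho, chi_2> = (1/5)[1*(7)*conj(1) + 1*(exp(-2*I*pi/5) + exp(-4*I*pi/5) + 2*exp(4*I*pi/5) + 3*exp(2*I*pi/5))*conj(exp(4*I*pi/5)) + 1*(2*exp(-2*I*pi/5) + exp(-4*I*pi/5) + exp(2*I*pi/5) + 3*exp(4*I*pi/5))*conj(exp(-2*I*pi/5)) + 1*(3*exp(-4*I*pi/5) + exp(-2*I*pi/5) + exp(4*I*pi/5) + 2*exp(2*I*pi/5))*conj(exp(2*I*pi/5)) + 1*(3*exp(-2*I*pi/5) + 2*exp(-4*I*pi/5) + exp(4*I*pi/5) + exp(2*I*pi/5))*conj(exp(-4*I*pi/5))]
      = (1/5)[(7) + (2 + 3*exp(-2*I*pi/5) + exp(4*I*pi/5) + exp(2*I*pi/5)) + (2 + 3*exp(-4*I*pi/5) + exp(-2*I*pi/5) + exp(4*I*pi/5)) + (2 + exp(-4*I*pi/5) + exp(2*I*pi/5) + 3*exp(4*I*pi/5)) + (2 + exp(-2*I*pi/5) + exp(-4*I*pi/5) + 3*exp(2*I*pi/5))] = 10/5 = 2
  <chi_rho, chi_3> = (1/5)[1*(7)*conj(1) + 1*(exp(-2*I*pi/5) + exp(-4*I*pi/5) + 2*exp(4*I*pi/5) + 3*exp(2*I*pi/5))*conj(exp(-4*I*pi/5)) + 1*(2*exp(-2*I*pi/5) + exp(-4*I*pi/5) + exp(2*I*pi/5) + 3*exp(4*I*pi/5))*conj(exp(2*I*pi/5)) + 1*(3*exp(-4*I*pi/5) + exp(-2*I*pi/5) + exp(4*I*pi/5) + 2*exp(2*I*pi/5))*conj(exp(-2*I*pi/5)) + 1*(3*exp(-2*I*pi/5) + 2*exp(-4*I*pi/5) + exp(4*I*pi/5) + exp(2*I*pi/5))*conj(exp(4*I*pi/5))]
      = (1/5)[(7) + (1 + 2*exp(-2*I*pi/5) + 3*exp(-4*I*pi/5) + exp(2*I*pi/5)) + (1 + 2*exp(-4*I*pi/5) + exp(4*I*pi/5) + 3*exp(2*I*pi/5)) + (1 + 3*exp(-2*I*pi/5) + exp(-4*I*pi/5) + 2*exp(4*I*pi/5)) + (1 + exp(-2*I*pi/5) + 3*exp(4*I*pi/5) + 2*exp(2*I*pi/5))] = 5/5 = 1
  <chi_rho, chi_4> = (1/5)[1*(7)*conj(1) + 1*(exp(-2*I*pi/5) + exp(-4*I*pi/5) + 2*exp(4*I*pi/5) + 3*exp(2*I*pi/5))*conj(exp(-2*I*pi/5)) + 1*(2*exp(-2*I*pi/5) + exp(-4*I*pi/5) + exp(2*I*pi/5) + 3*exp(4*I*pi/5))*conj(exp(-4*I*pi/5)) + 1*(3*exp(-4*I*pi/5) + exp(-2*I*pi/5) + exp(4*I*pi/5) + 2*exp(2*I*pi/5))*conj(exp(4*I*pi/5)) + 1*(3*exp(-2*I*pi/5) + 2*exp(-4*I*pi/5) + exp(4*I*pi/5) + exp(2*I*pi/5))*conj(exp(2*I*pi/5))]
      = (1/5)[(7) + (1 + 2*exp(-4*I*pi/5) + exp(-2*I*pi/5) + 3*exp(4*I*pi/5)) + (1 + 3*exp(-2*I*pi/5) + exp(-4*I*pi/5) + 2*exp(2*I*pi/5)) + (1 + 2*exp(-2*I*pi/5) + exp(4*I*pi/5) + 3*exp(2*I*pi/5)) + (1 + 3*exp(-4*I*pi/5) + exp(2*I*pi/5) + 2*exp(4*I*pi/5))] = 5/5 = 1
(Exp terms are combined using exp(i*s)*conj(exp(i*t)) = exp(i*(s-t)), and sums of them are collapsed using the identity that for every m > 1 the m distinct m-th roots of unity sum to 0, e.g. 1 + exp(2*I*pi/3) + exp(-2*I*pi/3) = 0.)
Dimension check: dim(rho) = sum (mult * dim) = 0*1 + 3*1 + 2*1 + 1*1 + 1*1 = 7 = chi_rho(e) = 7.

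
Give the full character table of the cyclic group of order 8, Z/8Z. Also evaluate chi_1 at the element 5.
Character table of Z/8Z (irreps indexed chi_0,...,chi_7 with chi_k(m) = zeta_8^(k*m), zeta_8 = exp(2*pi*i/8)):
  irrep \ class  {0} (size 1)  {1} (size 1)    {2} (size 1)  {3} (size 1)    {4} (size 1)  {5} (size 1)    {6} (size 1)  {7} (size 1)  
  chi_0          1             1               1             1               1             1               1             1             
  chi_1          1             exp(I*pi/4)     I             exp(3*I*pi/4)   -1            exp(-3*I*pi/4)  -I            exp(-I*pi/4)  
  chi_2          1             I               -1            -I              1             I               -1            -I            
  chi_3          1             exp(3*I*pi/4)   -I            exp(I*pi/4)     -1            exp(-I*pi/4)    I             exp(-3*I*pi/4)
  chi_4          1             -1              1             -1              1             -1              1             -1            
  chi_5          1             exp(-3*I*pi/4)  I             exp(-I*pi/4)    -1            exp(I*pi/4)     -I            exp(3*I*pi/4) 
  chi_6          1             -I              -1            I               1             -I              -1            I             
  chi_7          1             exp(-I*pi/4)    -I            exp(-3*I*pi/4)  -1            exp(3*I*pi/4)   I             exp(I*pi/4)   

Spot check: chi_1(5) = zeta_8^(1*5) = zeta_8^5 = exp(-3*I*pi/4).

Argument: Z/8Z is abelian, so all 8 irreducible complex representations are 1-dimensional. They are given by chi_k(m) = zeta_8^(k*m) for k = 0,...,7. Row orthogonality: sum_m chi_k(m) conj(chi_l(m)) = 8 * [k = l].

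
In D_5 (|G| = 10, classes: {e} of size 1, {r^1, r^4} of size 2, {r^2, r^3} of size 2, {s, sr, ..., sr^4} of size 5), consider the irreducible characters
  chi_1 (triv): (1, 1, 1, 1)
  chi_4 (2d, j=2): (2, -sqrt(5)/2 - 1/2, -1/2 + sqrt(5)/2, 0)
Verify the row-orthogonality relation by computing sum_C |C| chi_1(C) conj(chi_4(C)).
Sum = 0; so <chi_1, chi_4> = 0 (distinct irreducibles are orthogonal).

Justification: Compute term by term over conjugacy classes (|C| * chi_1(C) * conj(chi_4(C))):
  1*(1)*conj(2) + 2*(1)*conj(-sqrt(5)/2 - 1/2) + 2*(1)*conj(-1/2 + sqrt(5)/2) + 5*(1)*conj(0)
  = (2) + (-sqrt(5) - 1) + (-1 + sqrt(5)) + (0)
  = 0.
Dividing by |G| = 10 gives 0/10 = 0, matching the row-orthogonality relation <chi_1, chi_4> = [chi_1 = chi_4].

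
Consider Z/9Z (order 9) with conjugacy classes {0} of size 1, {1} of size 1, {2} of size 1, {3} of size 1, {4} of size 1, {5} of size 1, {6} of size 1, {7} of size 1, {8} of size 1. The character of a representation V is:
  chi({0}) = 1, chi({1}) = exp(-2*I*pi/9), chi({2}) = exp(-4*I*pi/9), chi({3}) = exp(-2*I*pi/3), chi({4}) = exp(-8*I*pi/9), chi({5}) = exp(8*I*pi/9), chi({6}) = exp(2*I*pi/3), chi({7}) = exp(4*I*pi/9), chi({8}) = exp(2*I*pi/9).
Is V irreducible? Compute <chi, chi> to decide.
Irreducible: <chi, chi> = 1.

Explanation: <chi, chi> = (1/|G|) sum_C |C| * |chi(C)|^2 = (1/9)[1*|1|^2 + 1*|exp(-2*I*pi/9)|^2 + 1*|exp(-4*I*pi/9)|^2 + 1*|exp(-2*I*pi/3)|^2 + 1*|exp(-8*I*pi/9)|^2 + 1*|exp(8*I*pi/9)|^2 + 1*|exp(2*I*pi/3)|^2 + 1*|exp(4*I*pi/9)|^2 + 1*|exp(2*I*pi/9)|^2]
  = (1/9)[(1) + (1) + (1) + (1) + (1) + (1) + (1) + (1) + (1)] = 9/9 = 1.
(Exp terms are combined using exp(i*s)*conj(exp(i*t)) = exp(i*(s-t)), and sums of them are collapsed using the identity that for every m > 1 the m distinct m-th roots of unity sum to 0, e.g. 1 + exp(2*I*pi/3) + exp(-2*I*pi/3) = 0.)
A character is irreducible iff <chi, chi> = 1, so this representation is irreducible.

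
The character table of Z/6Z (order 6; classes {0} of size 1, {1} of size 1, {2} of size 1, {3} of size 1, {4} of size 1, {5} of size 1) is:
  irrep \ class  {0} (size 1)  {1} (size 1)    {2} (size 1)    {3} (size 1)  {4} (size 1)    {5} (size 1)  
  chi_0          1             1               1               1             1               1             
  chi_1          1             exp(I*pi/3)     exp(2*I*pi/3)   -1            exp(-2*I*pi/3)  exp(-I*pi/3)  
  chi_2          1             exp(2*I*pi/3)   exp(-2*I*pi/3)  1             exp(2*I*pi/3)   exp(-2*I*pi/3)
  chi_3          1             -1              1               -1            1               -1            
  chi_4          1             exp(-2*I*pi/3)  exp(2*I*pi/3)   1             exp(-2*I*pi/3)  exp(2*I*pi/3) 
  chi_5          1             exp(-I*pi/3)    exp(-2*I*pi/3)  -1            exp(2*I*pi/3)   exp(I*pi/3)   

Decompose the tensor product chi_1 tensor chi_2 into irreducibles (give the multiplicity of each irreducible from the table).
chi_1 tensor chi_2 = chi_3 (all other irreducibles have multiplicity 0).

Proof sketch: The character of a tensor product is the pointwise product (chi_1 * chi_2)(C) = chi_1(C) * chi_2(C):
  {0}: (1)*(1), {1}: (exp(I*pi/3))*(exp(2*I*pi/3)), {2}: (exp(2*I*pi/3))*(exp(-2*I*pi/3)), {3}: (-1)*(1), {4}: (exp(-2*I*pi/3))*(exp(2*I*pi/3)), {5}: (exp(-I*pi/3))*(exp(-2*I*pi/3))
so (chi_1 * chi_2) takes values
  {0} -> 1, {1} -> -1, {2} -> 1, {3} -> -1, {4} -> 1, {5} -> -1.
Now take the inner product of this character with each irreducible chi from the table, <chi_1*chi_2, chi> = (1/6) sum_C |C| (chi_1*chi_2)(C) conj(chi(C)):
  <chi_1*chi_2, chi_0> = (1/6)[1*(1)*conj(1) + 1*(-1)*conj(1) + 1*(1)*conj(1) + 1*(-1)*conj(1) + 1*(1)*conj(1) + 1*(-1)*conj(1)]
      = (1/6)[(1) + (-1) + (1) + (-1) + (1) + (-1)] = 0/6 = 0
  <chi_1*chi_2, chi_1> = (1/6)[1*(1)*conj(1) + 1*(-1)*conj(exp(I*pi/3)) + 1*(1)*conj(exp(2*I*pi/3)) + 1*(-1)*conj(-1) + 1*(1)*conj(exp(-2*I*pi/3)) + 1*(-1)*conj(exp(-I*pi/3))]
      = (1/6)[(1) + (-exp(-I*pi/3)) + (exp(-2*I*pi/3)) + (1) + (exp(2*I*pi/3)) + (-exp(I*pi/3))] = 0/6 = 0
  <chi_1*chi_2, chi_2> = (1/6)[1*(1)*conj(1) + 1*(-1)*conj(exp(2*I*pi/3)) + 1*(1)*conj(exp(-2*I*pi/3)) + 1*(-1)*conj(1) + 1*(1)*conj(exp(2*I*pi/3)) + 1*(-1)*conj(exp(-2*I*pi/3))]
      = (1/6)[(1) + (-exp(-2*I*pi/3)) + (exp(2*I*pi/3)) + (-1) + (exp(-2*I*pi/3)) + (-exp(2*I*pi/3))] = 0/6 = 0
  <chi_1*chi_2, chi_3> = (1/6)[1*(1)*conj(1) + 1*(-1)*conj(-1) + 1*(1)*conj(1) + 1*(-1)*conj(-1) + 1*(1)*conj(1) + 1*(-1)*conj(-1)]
      = (1/6)[(1) + (1) + (1) + (1) + (1) + (1)] = 6/6 = 1
  <chi_1*chi_2, chi_4> = (1/6)[1*(1)*conj(1) + 1*(-1)*conj(exp(-2*I*pi/3)) + 1*(1)*conj(exp(2*I*pi/3)) + 1*(-1)*conj(1) + 1*(1)*conj(exp(-2*I*pi/3)) + 1*(-1)*conj(exp(2*I*pi/3))]
      = (1/6)[(1) + (-exp(2*I*pi/3)) + (exp(-2*I*pi/3)) + (-1) + (exp(2*I*pi/3)) + (-exp(-2*I*pi/3))] = 0/6 = 0
  <chi_1*chi_2, chi_5> = (1/6)[1*(1)*conj(1) + 1*(-1)*conj(exp(-I*pi/3)) + 1*(1)*conj(exp(-2*I*pi/3)) + 1*(-1)*conj(-1) + 1*(1)*conj(exp(2*I*pi/3)) + 1*(-1)*conj(exp(I*pi/3))]
      = (1/6)[(1) + (-exp(I*pi/3)) + (exp(2*I*pi/3)) + (1) + (exp(-2*I*pi/3)) + (-exp(-I*pi/3))] = 0/6 = 0
(Exp terms are combined using exp(i*s)*conj(exp(i*t)) = exp(i*(s-t)), and sums of them are collapsed using the identity that for every m > 1 the m distinct m-th roots of unity sum to 0, e.g. 1 + exp(2*I*pi/3) + exp(-2*I*pi/3) = 0.)
Hence the multiplicities are chi_3: 1. Dimension check: dim(chi_1)*dim(chi_2) = 1*1 = 1 and sum (mult * dim) = 1*1 = 1.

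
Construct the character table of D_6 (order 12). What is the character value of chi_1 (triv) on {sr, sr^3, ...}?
Conjugacy classes: {e} of size 1, {r^3} of size 1, {r^1, r^5} of size 2, {r^2, r^4} of size 2, {s, sr^2, ...} of size 3, {sr, sr^3, ...} of size 3.
Character table:
  irrep \ class              {e} (size 1)  {r^3} (size 1)  {r^1, r^5} (size 2)  {r^2, r^4} (size 2)  {s, sr^2, ...} (size 3)  {sr, sr^3, ...} (size 3)
  chi_1 (triv)               1             1               1                    1                    1                        1                       
  chi_2 (sign: r->1, s->-1)  1             1               1                    1                    -1                       -1                      
  chi_3 (r->-1, s->1)        1             -1              -1                   1                    1                        -1                      
  chi_4 (r->-1, s->-1)       1             -1              -1                   1                    -1                       1                       
  chi_5 (2d, j=1)            2             -2              1                    -1                   0                        0                       
  chi_6 (2d, j=2)            2             2               -1                   -1                   0                        0                       

Spot check: chi_1 (triv) on {sr, sr^3, ...} = 1.

Argument: D_6 has order 2*6 = 12 with 6 conjugacy classes, hence 6 irreducibles. Sum of squared dims 1 + 1 + 1 + 1 + 4 + 4 = 12 = |G|. Linear characters come from the abelianisation; the 2-dimensional irreps have character r^k -> 2*cos(2*pi*j*k/6), reflections -> 0.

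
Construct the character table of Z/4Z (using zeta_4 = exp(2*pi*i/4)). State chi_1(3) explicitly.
Character table of Z/4Z (irreps indexed chi_0,...,chi_3 with chi_k(m) = zeta_4^(k*m), zeta_4 = exp(2*pi*i/4)):
  irrep \ class  {0} (size 1)  {1} (size 1)  {2} (size 1)  {3} (size 1)
  chi_0          1             1             1             1           
  chi_1          1             I             -1            -I          
  chi_2          1             -1            1             -1          
  chi_3          1             -I            -1            I           

Spot check: chi_1(3) = zeta_4^(1*3) = zeta_4^3 = -I.

Explanation: Z/4Z is abelian, so all 4 irreducible complex representations are 1-dimensional. They are given by chi_k(m) = zeta_4^(k*m) for k = 0,...,3. Row orthogonality: sum_m chi_k(m) conj(chi_l(m)) = 4 * [k = l].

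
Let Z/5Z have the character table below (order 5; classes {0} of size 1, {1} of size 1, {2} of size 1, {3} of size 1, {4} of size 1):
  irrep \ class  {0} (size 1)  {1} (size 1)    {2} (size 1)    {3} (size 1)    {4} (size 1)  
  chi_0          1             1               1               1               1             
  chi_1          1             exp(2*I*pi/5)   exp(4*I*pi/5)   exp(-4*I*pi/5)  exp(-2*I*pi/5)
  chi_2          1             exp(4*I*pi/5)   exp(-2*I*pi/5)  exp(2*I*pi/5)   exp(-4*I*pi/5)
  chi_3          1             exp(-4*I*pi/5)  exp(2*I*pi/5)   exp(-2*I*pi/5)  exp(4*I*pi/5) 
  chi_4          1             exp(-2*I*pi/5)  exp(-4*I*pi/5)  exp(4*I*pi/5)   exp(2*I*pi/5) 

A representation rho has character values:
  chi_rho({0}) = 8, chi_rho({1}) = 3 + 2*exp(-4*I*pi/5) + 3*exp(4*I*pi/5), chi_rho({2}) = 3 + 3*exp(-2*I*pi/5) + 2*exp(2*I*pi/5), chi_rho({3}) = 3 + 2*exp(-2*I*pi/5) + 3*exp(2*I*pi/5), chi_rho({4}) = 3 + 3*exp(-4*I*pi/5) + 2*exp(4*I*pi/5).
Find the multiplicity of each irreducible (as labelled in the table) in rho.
Multiplicities: chi_0: 3, chi_1: 0, chi_2: 3, chi_3: 2, chi_4: 0.

Reasoning: Use <chi_rho, chi> = (1/|G|) sum_C |C| * chi_rho(C) * conj(chi(C)) with |G| = 5 for each irreducible chi in the table:
  <chi_rho, chi_0> = (1/5)[1*(8)*conj(1) + 1*(3 + 2*exp(-4*I*pi/5) + 3*exp(4*I*pi/5))*conj(1) + 1*(3 + 3*exp(-2*I*pi/5) + 2*exp(2*I*pi/5))*conj(1) + 1*(3 + 2*exp(-2*I*pi/5) + 3*exp(2*I*pi/5))*conj(1) + 1*(3 + 3*exp(-4*I*pi/5) + 2*exp(4*I*pi/5))*conj(1)]
      = (1/5)[(8) + (3 + 2*exp(-4*I*pi/5) + 3*exp(4*I*pi/5)) + (3 + 3*exp(-2*I*pi/5) + 2*exp(2*I*pi/5)) + (3 + 2*exp(-2*I*pi/5) + 3*exp(2*I*pi/5)) + (3 + 3*exp(-4*I*pi/5) + 2*exp(4*I*pi/5))] = 15/5 = 3
  <chi_rho, chi_1> = (1/5)[1*(8)*conj(1) + 1*(3 + 2*exp(-4*I*pi/5) + 3*exp(4*I*pi/5))*conj(exp(2*I*pi/5)) + 1*(3 + 3*exp(-2*I*pi/5) + 2*exp(2*I*pi/5))*conj(exp(4*I*pi/5)) + 1*(3 + 2*exp(-2*I*pi/5) + 3*exp(2*I*pi/5))*conj(exp(-4*I*pi/5)) + 1*(3 + 3*exp(-4*I*pi/5) + 2*exp(4*I*pi/5))*conj(exp(-2*I*pi/5))]
      = (1/5)[(8) + (3*exp(-2*I*pi/5) + 2*exp(4*I*pi/5) + 3*exp(2*I*pi/5)) + (2*exp(-2*I*pi/5) + 3*exp(-4*I*pi/5) + 3*exp(4*I*pi/5)) + (3*exp(-4*I*pi/5) + 3*exp(4*I*pi/5) + 2*exp(2*I*pi/5)) + (3*exp(-2*I*pi/5) + 2*exp(-4*I*pi/5) + 3*exp(2*I*pi/5))] = 0/5 = 0
  <chi_rho, chi_2> = (1/5)[1*(8)*conj(1) + 1*(3 + 2*exp(-4*I*pi/5) + 3*exp(4*I*pi/5))*conj(exp(4*I*pi/5)) + 1*(3 + 3*exp(-2*I*pi/5) + 2*exp(2*I*pi/5))*conj(exp(-2*I*pi/5)) + 1*(3 + 2*exp(-2*I*pi/5) + 3*exp(2*I*pi/5))*conj(exp(2*I*pi/5)) + 1*(3 + 3*exp(-4*I*pi/5) + 2*exp(4*I*pi/5))*conj(exp(-4*I*pi/5))]
      = (1/5)[(8) + (3 + 3*exp(-4*I*pi/5) + 2*exp(2*I*pi/5)) + (3 + 2*exp(4*I*pi/5) + 3*exp(2*I*pi/5)) + (3 + 3*exp(-2*I*pi/5) + 2*exp(-4*I*pi/5)) + (3 + 2*exp(-2*I*pi/5) + 3*exp(4*I*pi/5))] = 15/5 = 3
  <chi_rho, chi_3> = (1/5)[1*(8)*conj(1) + 1*(3 + 2*exp(-4*I*pi/5) + 3*exp(4*I*pi/5))*conj(exp(-4*I*pi/5)) + 1*(3 + 3*exp(-2*I*pi/5) + 2*exp(2*I*pi/5))*conj(exp(2*I*pi/5)) + 1*(3 + 2*exp(-2*I*pi/5) + 3*exp(2*I*pi/5))*conj(exp(-2*I*pi/5)) + 1*(3 + 3*exp(-4*I*pi/5) + 2*exp(4*I*pi/5))*conj(exp(4*I*pi/5))]
      = (1/5)[(8) + (2 + 3*exp(-2*I*pi/5) + 3*exp(4*I*pi/5)) + (2 + 3*exp(-2*I*pi/5) + 3*exp(-4*I*pi/5)) + (2 + 3*exp(4*I*pi/5) + 3*exp(2*I*pi/5)) + (2 + 3*exp(-4*I*pi/5) + 3*exp(2*I*pi/5))] = 10/5 = 2
  <chi_rho, chi_4> = (1/5)[1*(8)*conj(1) + 1*(3 + 2*exp(-4*I*pi/5) + 3*exp(4*I*pi/5))*conj(exp(-2*I*pi/5)) + 1*(3 + 3*exp(-2*I*pi/5) + 2*exp(2*I*pi/5))*conj(exp(-4*I*pi/5)) + 1*(3 + 2*exp(-2*I*pi/5) + 3*exp(2*I*pi/5))*conj(exp(4*I*pi/5)) + 1*(3 + 3*exp(-4*I*pi/5) + 2*exp(4*I*pi/5))*conj(exp(2*I*pi/5))]
      = (1/5)[(8) + (2*exp(-2*I*pi/5) + 3*exp(-4*I*pi/5) + 3*exp(2*I*pi/5)) + (2*exp(-4*I*pi/5) + 3*exp(4*I*pi/5) + 3*exp(2*I*pi/5)) + (3*exp(-2*I*pi/5) + 3*exp(-4*I*pi/5) + 2*exp(4*I*pi/5)) + (3*exp(-2*I*pi/5) + 3*exp(4*I*pi/5) + 2*exp(2*I*pi/5))] = 0/5 = 0
(Exp terms are combined using exp(i*s)*conj(exp(i*t)) = exp(i*(s-t)), and sums of them are collapsed using the identity that for every m > 1 the m distinct m-th roots of unity sum to 0, e.g. 1 + exp(2*I*pi/3) + exp(-2*I*pi/3) = 0.)
Dimension check: dim(rho) = sum (mult * dim) = 3*1 + 0*1 + 3*1 + 2*1 + 0*1 = 8 = chi_rho(e) = 8.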